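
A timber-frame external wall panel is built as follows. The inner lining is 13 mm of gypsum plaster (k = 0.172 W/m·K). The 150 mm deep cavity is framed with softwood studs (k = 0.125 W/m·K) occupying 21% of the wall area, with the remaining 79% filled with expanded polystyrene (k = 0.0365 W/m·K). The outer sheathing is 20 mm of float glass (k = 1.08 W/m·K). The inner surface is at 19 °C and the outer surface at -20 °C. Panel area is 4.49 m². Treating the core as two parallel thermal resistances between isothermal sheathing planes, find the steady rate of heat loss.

Sheathing layers in series; stud and cavity paths in parallel between them.
R_inner = 0.013/(0.172×4.49) = 0.01683 K/W
R_stud  = 0.15/(0.125×0.21×4.49) = 1.273 K/W
R_cav   = 0.15/(0.0365×0.79×4.49) = 1.159 K/W
1/R_core = 1/R_stud + 1/R_cav → R_core = 0.6065 K/W
R_outer = 0.02/(1.08×4.49) = 0.004124 K/W
R_total = 0.6274 K/W
Q = ΔT/R_total = 39/0.6274

Q ≈ 62.2 W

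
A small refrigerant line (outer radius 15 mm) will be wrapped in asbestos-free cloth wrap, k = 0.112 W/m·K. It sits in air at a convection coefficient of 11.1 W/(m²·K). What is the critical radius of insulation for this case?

For a cylinder r_cr = k/h = 0.112/11.1
r_cr = 10.1 mm; since the bare radius (15 mm) is above r_cr, any added insulation will reduce heat loss.

r_cr ≈ 10.1 mm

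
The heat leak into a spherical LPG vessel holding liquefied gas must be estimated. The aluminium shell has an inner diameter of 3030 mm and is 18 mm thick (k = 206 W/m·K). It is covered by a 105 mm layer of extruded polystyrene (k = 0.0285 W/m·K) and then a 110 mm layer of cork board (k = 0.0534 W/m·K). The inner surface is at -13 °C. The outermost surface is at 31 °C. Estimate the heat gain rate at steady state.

Q ≈ 253 W

Each spherical layer contributes R = (1/r_i − 1/r_o)/(4πk):
R_aluminium shell = (1/1.515 − 1/1.533)/(4π×206) = 2.994×10^-6 K/W
R_extruded polystyrene = (1/1.533 − 1/1.638)/(4π×0.0285) = 0.1168 K/W
R_cork board = (1/1.638 − 1/1.748)/(4π×0.0534) = 0.05725 K/W
R_total = 0.174 K/W
Q = ΔT/R_total = 44/0.174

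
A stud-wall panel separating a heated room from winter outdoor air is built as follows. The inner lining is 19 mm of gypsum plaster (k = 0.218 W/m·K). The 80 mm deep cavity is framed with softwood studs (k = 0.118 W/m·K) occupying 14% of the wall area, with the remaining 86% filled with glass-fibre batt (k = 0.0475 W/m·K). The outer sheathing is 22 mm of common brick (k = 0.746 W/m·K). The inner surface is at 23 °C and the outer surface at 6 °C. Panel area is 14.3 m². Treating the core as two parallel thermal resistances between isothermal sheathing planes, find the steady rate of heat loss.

Q ≈ 161 W

Sheathing layers in series; stud and cavity paths in parallel between them.
R_inner = 0.019/(0.218×14.3) = 0.006095 K/W
R_stud  = 0.08/(0.118×0.14×14.3) = 0.3386 K/W
R_cav   = 0.08/(0.0475×0.86×14.3) = 0.1369 K/W
1/R_core = 1/R_stud + 1/R_cav → R_core = 0.09751 K/W
R_outer = 0.022/(0.746×14.3) = 0.002062 K/W
R_total = 0.1057 K/W
Q = ΔT/R_total = 17/0.1057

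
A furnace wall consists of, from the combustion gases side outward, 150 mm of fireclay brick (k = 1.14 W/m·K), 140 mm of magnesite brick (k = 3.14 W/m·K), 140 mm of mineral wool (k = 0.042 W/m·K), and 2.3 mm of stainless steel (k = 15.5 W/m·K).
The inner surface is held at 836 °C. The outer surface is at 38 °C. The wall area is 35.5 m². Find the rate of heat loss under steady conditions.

Treating each layer as a thermal resistance in series:
R_fireclay brick = L/(kA) = 0.15/(1.14×35.5) = 0.003706 K/W
R_magnesite brick = L/(kA) = 0.14/(3.14×35.5) = 0.001256 K/W
R_mineral wool = L/(kA) = 0.14/(0.042×35.5) = 0.0939 K/W
R_stainless steel = L/(kA) = 0.0023/(15.5×35.5) = 4.18×10^-6 K/W
R_total = 0.09886 K/W
Q = ΔT / R_total = 798 / 0.09886

Q ≈ 8070 W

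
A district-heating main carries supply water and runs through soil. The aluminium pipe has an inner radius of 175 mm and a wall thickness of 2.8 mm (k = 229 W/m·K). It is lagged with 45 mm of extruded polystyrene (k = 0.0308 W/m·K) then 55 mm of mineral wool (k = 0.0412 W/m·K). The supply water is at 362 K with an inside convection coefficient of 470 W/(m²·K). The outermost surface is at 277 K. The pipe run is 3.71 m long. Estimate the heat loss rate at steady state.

Q ≈ 156 W

Cylindrical conduction, so R = ln(r₂/r₁)/(2πkL) per layer, in series:
R_inner film = 1/(h_i·2πr₁L) = 1/(470×2π×0.175×3.71) = 5.216×10^-4 K/W
R_aluminium pipe wall = ln(177.8/175)/(2π×229×3.71) = 2.974×10^-6 K/W
R_extruded polystyrene = ln(222.8/177.8)/(2π×0.0308×3.71) = 0.3142 K/W
R_mineral wool = ln(277.8/222.8)/(2π×0.0412×3.71) = 0.2297 K/W
R_total = 0.5445 K/W
Q = ΔT/R_total = 85/0.5445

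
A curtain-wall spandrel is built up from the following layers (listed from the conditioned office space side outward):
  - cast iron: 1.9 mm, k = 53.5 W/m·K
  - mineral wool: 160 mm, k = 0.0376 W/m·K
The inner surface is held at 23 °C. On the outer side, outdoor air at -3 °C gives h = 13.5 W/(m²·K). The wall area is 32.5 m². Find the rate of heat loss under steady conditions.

Using the resistance-network approach (series):
R_cast iron = L/(kA) = 0.0019/(53.5×32.5) = 1.093×10^-6 K/W
R_mineral wool = L/(kA) = 0.16/(0.0376×32.5) = 0.1309 K/W
R_outer film = 1/(h_o·A) = 1/(13.5×32.5) = 0.002279 K/W
R_total = 0.1332 K/W
Q = ΔT / R_total = 26 / 0.1332

Q ≈ 195 W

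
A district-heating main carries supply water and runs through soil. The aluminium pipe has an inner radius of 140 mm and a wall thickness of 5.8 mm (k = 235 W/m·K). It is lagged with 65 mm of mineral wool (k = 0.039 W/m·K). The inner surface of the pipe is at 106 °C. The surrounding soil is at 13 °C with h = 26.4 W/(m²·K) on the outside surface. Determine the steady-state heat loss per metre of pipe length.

Radial resistances (cylindrical: R_cond = ln(r_o/r_i)/(2πkL), R_conv = 1/(h·2πrL)):
R_aluminium pipe wall = ln(145.8/140)/(2π×235×1) = 2.749×10^-5 K/W
R_mineral wool = ln(210.8/145.8)/(2π×0.039×1) = 1.505 K/W
R_outer film = 1/(h_o·2πr_oL) = 1/(26.4×2π×0.2108×1) = 0.0286 K/W
R_total = 1.533 K/W
Q = ΔT/R_total = 93/1.533

q′ ≈ 60.7 W/m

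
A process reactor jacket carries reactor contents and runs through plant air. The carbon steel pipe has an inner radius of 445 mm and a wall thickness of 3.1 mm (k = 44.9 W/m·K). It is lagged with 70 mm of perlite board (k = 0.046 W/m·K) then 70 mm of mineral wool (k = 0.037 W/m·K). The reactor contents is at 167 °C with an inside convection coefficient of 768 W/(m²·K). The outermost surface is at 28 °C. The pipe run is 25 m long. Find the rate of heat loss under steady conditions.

Treating each annulus and film as a series resistance:
R_inner film = 1/(h_i·2πr₁L) = 1/(768×2π×0.445×25) = 1.863×10^-5 K/W
R_carbon steel pipe wall = ln(448.1/445)/(2π×44.9×25) = 9.843×10^-7 K/W
R_perlite board = ln(518.1/448.1)/(2π×0.046×25) = 0.02009 K/W
R_mineral wool = ln(588.1/518.1)/(2π×0.037×25) = 0.0218 K/W
R_total = 0.04191 K/W
Q = ΔT/R_total = 139/0.04191

Q ≈ 3320 W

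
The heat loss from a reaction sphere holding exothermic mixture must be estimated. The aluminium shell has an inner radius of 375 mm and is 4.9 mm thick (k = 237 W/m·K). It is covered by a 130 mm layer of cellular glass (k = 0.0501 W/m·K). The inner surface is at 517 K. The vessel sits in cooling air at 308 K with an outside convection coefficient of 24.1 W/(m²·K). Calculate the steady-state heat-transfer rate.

Q ≈ 194 W

Spherical conduction: R = (1/r_in − 1/r_out)/(4πk) per layer; series-sum.
R_aluminium shell = (1/0.375 − 1/0.3799)/(4π×237) = 1.155×10^-5 K/W
R_cellular glass = (1/0.3799 − 1/0.5099)/(4π×0.0501) = 1.066 K/W
R_outer film = 1/(h·4πr_o²) = 1/(24.1×4π×0.5099²) = 0.0127 K/W
R_total = 1.079 K/W
Q = ΔT/R_total = 209/1.079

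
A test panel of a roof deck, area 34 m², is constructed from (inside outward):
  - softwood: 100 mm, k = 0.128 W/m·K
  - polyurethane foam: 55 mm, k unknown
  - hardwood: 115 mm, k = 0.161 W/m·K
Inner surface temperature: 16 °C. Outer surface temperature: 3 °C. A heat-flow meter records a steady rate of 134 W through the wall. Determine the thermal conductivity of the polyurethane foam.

Series thermal resistances:
R_softwood = L/(kA) = 0.1/(0.128×34) = 0.02298 K/W
R_hardwood = L/(kA) = 0.115/(0.161×34) = 0.02101 K/W
Sum of known resistances R_other = 0.04399 K/W
Total R = ΔT/Q = 13/134 = 0.09701 K/W
R_polyurethane foam = R_total − R_other = 0.05303 K/W
k = L/(R·A) = 0.055/(0.05303×34)

k ≈ 0.0305 W/(m·K)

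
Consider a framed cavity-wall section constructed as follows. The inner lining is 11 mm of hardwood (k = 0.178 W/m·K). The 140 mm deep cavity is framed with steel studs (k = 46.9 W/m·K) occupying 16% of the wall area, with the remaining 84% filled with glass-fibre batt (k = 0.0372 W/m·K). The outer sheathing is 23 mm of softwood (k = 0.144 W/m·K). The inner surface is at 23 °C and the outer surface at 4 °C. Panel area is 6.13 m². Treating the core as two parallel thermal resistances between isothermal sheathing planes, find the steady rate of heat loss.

Q ≈ 485 W

Sheathing layers in series; stud and cavity paths in parallel between them.
R_inner = 0.011/(0.178×6.13) = 0.01008 K/W
R_stud  = 0.14/(46.9×0.16×6.13) = 0.003044 K/W
R_cav   = 0.14/(0.0372×0.84×6.13) = 0.7309 K/W
1/R_core = 1/R_stud + 1/R_cav → R_core = 0.003031 K/W
R_outer = 0.023/(0.144×6.13) = 0.02606 K/W
R_total = 0.03917 K/W
Q = ΔT/R_total = 19/0.03917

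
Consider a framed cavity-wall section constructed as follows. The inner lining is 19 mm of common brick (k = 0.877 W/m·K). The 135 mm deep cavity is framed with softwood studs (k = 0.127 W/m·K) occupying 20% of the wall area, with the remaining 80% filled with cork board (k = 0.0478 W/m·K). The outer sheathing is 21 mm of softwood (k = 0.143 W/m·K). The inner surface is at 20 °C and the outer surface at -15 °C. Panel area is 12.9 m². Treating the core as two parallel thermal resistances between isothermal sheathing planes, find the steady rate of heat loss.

Q ≈ 197 W

Sheathing layers in series; stud and cavity paths in parallel between them.
R_inner = 0.019/(0.877×12.9) = 0.001679 K/W
R_stud  = 0.135/(0.127×0.2×12.9) = 0.412 K/W
R_cav   = 0.135/(0.0478×0.8×12.9) = 0.2737 K/W
1/R_core = 1/R_stud + 1/R_cav → R_core = 0.1644 K/W
R_outer = 0.021/(0.143×12.9) = 0.01138 K/W
R_total = 0.1775 K/W
Q = ΔT/R_total = 35/0.1775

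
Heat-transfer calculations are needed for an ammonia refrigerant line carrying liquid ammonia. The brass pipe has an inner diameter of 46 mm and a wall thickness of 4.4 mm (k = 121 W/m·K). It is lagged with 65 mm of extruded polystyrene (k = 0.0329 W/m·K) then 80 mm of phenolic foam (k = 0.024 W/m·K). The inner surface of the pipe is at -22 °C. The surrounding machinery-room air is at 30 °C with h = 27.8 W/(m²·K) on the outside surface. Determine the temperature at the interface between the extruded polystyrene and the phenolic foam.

T ≈ 8.43 °C

For a radial system each layer contributes R = ln(r_out/r_in)/(2πkL); films add R = 1/(hA).
R_brass pipe wall = ln(27.4/23)/(2π×121×1) = 2.302×10^-4 K/W
R_extruded polystyrene = ln(92.4/27.4)/(2π×0.0329×1) = 5.88 K/W
R_phenolic foam = ln(172.4/92.4)/(2π×0.024×1) = 4.136 K/W
R_outer film = 1/(h_o·2πr_oL) = 1/(27.8×2π×0.1724×1) = 0.03321 K/W
R_total = 10.05 K/W
Q = ΔT/R_total = 52/10.05
Q = 5.17 W/m
T_interface = T_inner + Q·ΣR(inner→interface) = -22 + 5.17×5.881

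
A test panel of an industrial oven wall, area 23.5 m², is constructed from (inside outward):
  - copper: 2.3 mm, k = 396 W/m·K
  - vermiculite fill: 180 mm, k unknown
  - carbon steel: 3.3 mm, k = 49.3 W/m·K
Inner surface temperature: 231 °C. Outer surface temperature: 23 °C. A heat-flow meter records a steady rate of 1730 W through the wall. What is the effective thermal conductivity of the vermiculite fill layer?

k ≈ 0.0637 W/(m·K)

Model the wall as resistances in series:
R_copper = L/(kA) = 0.0023/(396×23.5) = 2.472×10^-7 K/W
R_carbon steel = L/(kA) = 0.0033/(49.3×23.5) = 2.848×10^-6 K/W
Sum of known resistances R_other = 3.096×10^-6 K/W
Total R = ΔT/Q = 208/1730 = 0.1202 K/W
R_vermiculite fill = R_total − R_other = 0.1202 K/W
k = L/(R·A) = 0.18/(0.1202×23.5)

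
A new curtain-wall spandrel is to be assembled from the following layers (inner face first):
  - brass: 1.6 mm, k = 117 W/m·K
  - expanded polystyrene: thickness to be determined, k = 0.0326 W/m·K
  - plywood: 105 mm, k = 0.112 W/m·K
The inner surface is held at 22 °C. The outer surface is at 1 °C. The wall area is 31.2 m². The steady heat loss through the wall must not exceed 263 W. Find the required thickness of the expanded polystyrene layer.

Using the resistance-network approach (series):
R_brass = L/(kA) = 0.0016/(117×31.2) = 4.383×10^-7 K/W
R_plywood = L/(kA) = 0.105/(0.112×31.2) = 0.03005 K/W
Sum of the known resistances R_other = 0.03005 K/W
Required total resistance R_tot = ΔT/Q_allow = 21/263 = 0.07985 K/W
R_expanded polystyrene = R_tot − R_other = 0.0498 K/W
L = R·k·A = 0.0498×0.0326×31.2

L ≈ 50.7 mm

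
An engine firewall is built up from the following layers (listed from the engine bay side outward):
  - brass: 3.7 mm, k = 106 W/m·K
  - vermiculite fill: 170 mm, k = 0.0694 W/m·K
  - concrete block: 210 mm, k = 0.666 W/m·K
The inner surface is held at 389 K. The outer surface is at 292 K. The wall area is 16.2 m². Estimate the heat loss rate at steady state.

Q ≈ 568 W

Using the resistance-network approach (series):
R_brass = L/(kA) = 0.0037/(106×16.2) = 2.155×10^-6 K/W
R_vermiculite fill = L/(kA) = 0.17/(0.0694×16.2) = 0.1512 K/W
R_concrete block = L/(kA) = 0.21/(0.666×16.2) = 0.01946 K/W
R_total = 0.1707 K/W
Q = ΔT / R_total = 97 / 0.1707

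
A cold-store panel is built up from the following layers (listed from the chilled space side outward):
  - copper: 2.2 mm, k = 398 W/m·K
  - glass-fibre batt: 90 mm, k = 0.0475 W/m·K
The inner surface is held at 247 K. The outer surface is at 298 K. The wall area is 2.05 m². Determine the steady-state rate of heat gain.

Using the resistance-network approach (series):
R_copper = L/(kA) = 0.0022/(398×2.05) = 2.696×10^-6 K/W
R_glass-fibre batt = L/(kA) = 0.09/(0.0475×2.05) = 0.9243 K/W
R_total = 0.9243 K/W
Q = ΔT / R_total = 51 / 0.9243

Q ≈ 55.2 W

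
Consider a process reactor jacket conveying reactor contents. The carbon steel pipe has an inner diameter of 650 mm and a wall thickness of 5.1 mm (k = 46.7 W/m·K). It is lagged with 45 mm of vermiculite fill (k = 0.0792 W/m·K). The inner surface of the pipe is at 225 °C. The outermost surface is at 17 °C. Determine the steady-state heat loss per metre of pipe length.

Per-layer cylindrical resistances, series-summed:
R_carbon steel pipe wall = ln(330.1/325)/(2π×46.7×1) = 5.306×10^-5 K/W
R_vermiculite fill = ln(375.1/330.1)/(2π×0.0792×1) = 0.2568 K/W
R_total = 0.2569 K/W
Q = ΔT/R_total = 208/0.2569

q′ ≈ 810 W/m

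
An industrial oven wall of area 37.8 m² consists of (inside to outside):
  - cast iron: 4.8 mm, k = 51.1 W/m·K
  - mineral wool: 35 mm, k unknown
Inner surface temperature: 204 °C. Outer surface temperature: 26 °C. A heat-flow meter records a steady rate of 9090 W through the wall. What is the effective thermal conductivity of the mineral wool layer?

Thermal resistances in series:
R_cast iron = L/(kA) = 0.0048/(51.1×37.8) = 2.485×10^-6 K/W
Sum of known resistances R_other = 2.485×10^-6 K/W
Total R = ΔT/Q = 178/9090 = 0.01958 K/W
R_mineral wool = R_total − R_other = 0.01958 K/W
k = L/(R·A) = 0.035/(0.01958×37.8)

k ≈ 0.0473 W/(m·K)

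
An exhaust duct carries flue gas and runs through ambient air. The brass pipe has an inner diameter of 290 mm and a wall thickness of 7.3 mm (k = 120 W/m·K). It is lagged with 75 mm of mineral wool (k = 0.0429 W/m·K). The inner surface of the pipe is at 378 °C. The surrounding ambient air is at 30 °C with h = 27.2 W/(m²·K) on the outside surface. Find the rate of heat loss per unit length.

q′ ≈ 230 W/m

Treating each annulus and film as a series resistance:
R_brass pipe wall = ln(152.3/145)/(2π×120×1) = 6.515×10^-5 K/W
R_mineral wool = ln(227.3/152.3)/(2π×0.0429×1) = 1.486 K/W
R_outer film = 1/(h_o·2πr_oL) = 1/(27.2×2π×0.2273×1) = 0.02574 K/W
R_total = 1.511 K/W
Q = ΔT/R_total = 348/1.511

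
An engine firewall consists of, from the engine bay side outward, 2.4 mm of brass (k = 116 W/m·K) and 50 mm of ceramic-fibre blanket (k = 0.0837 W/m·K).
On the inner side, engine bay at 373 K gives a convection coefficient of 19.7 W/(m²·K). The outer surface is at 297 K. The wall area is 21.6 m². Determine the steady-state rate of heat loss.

Model the wall as resistances in series:
R_inner film = 1/(h_i·A) = 1/(19.7×21.6) = 0.00235 K/W
R_brass = L/(kA) = 0.0024/(116×21.6) = 9.579×10^-7 K/W
R_ceramic-fibre blanket = L/(kA) = 0.05/(0.0837×21.6) = 0.02766 K/W
R_total = 0.03001 K/W
Q = ΔT / R_total = 76 / 0.03001

Q ≈ 2530 W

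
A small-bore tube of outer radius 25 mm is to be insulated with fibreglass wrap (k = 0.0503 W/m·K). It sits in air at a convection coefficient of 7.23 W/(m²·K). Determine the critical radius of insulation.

For a cylinder r_cr = k/h = 0.0503/7.23
r_cr = 6.96 mm; since the bare radius (25 mm) is above r_cr, any added insulation will reduce heat loss.

r_cr ≈ 6.96 mm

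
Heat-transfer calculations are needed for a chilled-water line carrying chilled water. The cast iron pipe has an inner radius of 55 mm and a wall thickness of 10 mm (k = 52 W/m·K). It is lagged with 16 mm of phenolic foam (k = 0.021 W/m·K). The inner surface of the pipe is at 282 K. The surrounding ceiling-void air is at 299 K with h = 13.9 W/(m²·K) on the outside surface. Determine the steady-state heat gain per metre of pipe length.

q′ ≈ 9.39 W/m

Treating each annulus and film as a series resistance:
R_cast iron pipe wall = ln(65/55)/(2π×52×1) = 5.113×10^-4 K/W
R_phenolic foam = ln(81/65)/(2π×0.021×1) = 1.668 K/W
R_outer film = 1/(h_o·2πr_oL) = 1/(13.9×2π×0.081×1) = 0.1414 K/W
R_total = 1.81 K/W
Q = ΔT/R_total = 17/1.81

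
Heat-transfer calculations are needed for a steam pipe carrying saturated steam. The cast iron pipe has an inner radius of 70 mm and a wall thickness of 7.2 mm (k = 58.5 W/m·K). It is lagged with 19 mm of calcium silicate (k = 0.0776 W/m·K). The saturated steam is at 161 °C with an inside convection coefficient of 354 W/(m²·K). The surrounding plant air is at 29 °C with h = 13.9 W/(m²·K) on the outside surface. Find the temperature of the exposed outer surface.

For a radial system each layer contributes R = ln(r_out/r_in)/(2πkL); films add R = 1/(hA).
R_inner film = 1/(h_i·2πr₁L) = 1/(354×2π×0.07×1) = 0.006423 K/W
R_cast iron pipe wall = ln(77.2/70)/(2π×58.5×1) = 2.664×10^-4 K/W
R_calcium silicate = ln(96.2/77.2)/(2π×0.0776×1) = 0.4513 K/W
R_outer film = 1/(h_o·2πr_oL) = 1/(13.9×2π×0.0962×1) = 0.119 K/W
R_total = 0.577 K/W
Q = ΔT/R_total = 132/0.577
Q = 229 W/m
T_interface = T_inner − Q·ΣR(inner→interface) = 161 − 229×0.458

T ≈ 56.2 °C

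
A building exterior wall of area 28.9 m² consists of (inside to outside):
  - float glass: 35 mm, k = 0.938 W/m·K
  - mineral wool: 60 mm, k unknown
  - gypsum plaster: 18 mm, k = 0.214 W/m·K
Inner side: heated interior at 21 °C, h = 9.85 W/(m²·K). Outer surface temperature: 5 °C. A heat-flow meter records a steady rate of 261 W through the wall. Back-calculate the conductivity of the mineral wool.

Thermal resistances in series:
R_inner film = 1/(h_i·A) = 1/(9.85×28.9) = 0.003513 K/W
R_float glass = L/(kA) = 0.035/(0.938×28.9) = 0.001291 K/W
R_gypsum plaster = L/(kA) = 0.018/(0.214×28.9) = 0.00291 K/W
Sum of known resistances R_other = 0.007714 K/W
Total R = ΔT/Q = 16/261 = 0.0613 K/W
R_mineral wool = R_total − R_other = 0.05359 K/W
k = L/(R·A) = 0.06/(0.05359×28.9)

k ≈ 0.0387 W/(m·K)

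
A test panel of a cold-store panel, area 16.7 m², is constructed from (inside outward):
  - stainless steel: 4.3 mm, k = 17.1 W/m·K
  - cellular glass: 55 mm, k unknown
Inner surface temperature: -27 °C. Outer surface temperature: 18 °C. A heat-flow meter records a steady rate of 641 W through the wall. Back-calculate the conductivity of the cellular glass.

Thermal resistances in series:
R_stainless steel = L/(kA) = 0.0043/(17.1×16.7) = 1.506×10^-5 K/W
Sum of known resistances R_other = 1.506×10^-5 K/W
Total R = ΔT/Q = 45/641 = 0.0702 K/W
R_cellular glass = R_total − R_other = 0.07019 K/W
k = L/(R·A) = 0.055/(0.07019×16.7)

k ≈ 0.0469 W/(m·K)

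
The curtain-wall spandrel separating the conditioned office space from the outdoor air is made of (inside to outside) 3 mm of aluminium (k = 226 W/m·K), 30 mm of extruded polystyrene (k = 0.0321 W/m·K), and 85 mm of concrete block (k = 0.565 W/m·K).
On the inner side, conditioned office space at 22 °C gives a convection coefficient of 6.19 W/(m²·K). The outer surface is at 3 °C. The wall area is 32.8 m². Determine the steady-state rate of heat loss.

Treating each layer as a thermal resistance in series:
R_inner film = 1/(h_i·A) = 1/(6.19×32.8) = 0.004925 K/W
R_aluminium = L/(kA) = 0.003/(226×32.8) = 4.047×10^-7 K/W
R_extruded polystyrene = L/(kA) = 0.03/(0.0321×32.8) = 0.02849 K/W
R_concrete block = L/(kA) = 0.085/(0.565×32.8) = 0.004587 K/W
R_total = 0.03801 K/W
Q = ΔT / R_total = 19 / 0.03801

Q ≈ 500 W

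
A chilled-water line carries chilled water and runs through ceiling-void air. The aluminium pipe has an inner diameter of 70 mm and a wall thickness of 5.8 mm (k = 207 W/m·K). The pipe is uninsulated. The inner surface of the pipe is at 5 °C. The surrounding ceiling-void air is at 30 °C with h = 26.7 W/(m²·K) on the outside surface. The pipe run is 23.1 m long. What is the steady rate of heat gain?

Q ≈ 3950 W

Per-layer cylindrical resistances, series-summed:
R_aluminium pipe wall = ln(40.8/35)/(2π×207×23.1) = 5.104×10^-6 K/W
R_outer film = 1/(h_o·2πr_oL) = 1/(26.7×2π×0.0408×23.1) = 0.006325 K/W
R_total = 0.00633 K/W
Q = ΔT/R_total = 25/0.00633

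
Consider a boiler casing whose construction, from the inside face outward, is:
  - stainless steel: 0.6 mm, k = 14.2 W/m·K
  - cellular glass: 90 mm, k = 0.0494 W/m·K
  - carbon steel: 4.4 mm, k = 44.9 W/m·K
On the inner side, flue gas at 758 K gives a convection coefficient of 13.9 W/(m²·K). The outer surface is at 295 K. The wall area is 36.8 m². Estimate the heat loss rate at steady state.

Q ≈ 9000 W

Using the resistance-network approach (series):
R_inner film = 1/(h_i·A) = 1/(13.9×36.8) = 0.001955 K/W
R_stainless steel = L/(kA) = 0.0006/(14.2×36.8) = 1.148×10^-6 K/W
R_cellular glass = L/(kA) = 0.09/(0.0494×36.8) = 0.04951 K/W
R_carbon steel = L/(kA) = 0.0044/(44.9×36.8) = 2.663×10^-6 K/W
R_total = 0.05147 K/W
Q = ΔT / R_total = 463 / 0.05147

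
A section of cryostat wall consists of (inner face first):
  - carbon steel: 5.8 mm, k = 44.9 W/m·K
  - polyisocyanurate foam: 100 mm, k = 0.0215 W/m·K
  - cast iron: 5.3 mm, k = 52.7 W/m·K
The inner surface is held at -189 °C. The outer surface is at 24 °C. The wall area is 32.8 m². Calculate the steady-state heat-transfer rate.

Q ≈ 1500 W

Treating each layer as a thermal resistance in series:
R_carbon steel = L/(kA) = 0.0058/(44.9×32.8) = 3.938×10^-6 K/W
R_polyisocyanurate foam = L/(kA) = 0.1/(0.0215×32.8) = 0.1418 K/W
R_cast iron = L/(kA) = 0.0053/(52.7×32.8) = 3.066×10^-6 K/W
R_total = 0.1418 K/W
Q = ΔT / R_total = 213 / 0.1418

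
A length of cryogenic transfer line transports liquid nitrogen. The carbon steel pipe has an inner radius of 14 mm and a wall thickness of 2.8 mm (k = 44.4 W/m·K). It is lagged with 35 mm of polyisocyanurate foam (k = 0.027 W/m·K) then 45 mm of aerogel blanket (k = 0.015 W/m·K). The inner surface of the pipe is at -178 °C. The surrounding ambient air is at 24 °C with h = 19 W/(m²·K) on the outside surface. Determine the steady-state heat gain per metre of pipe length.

q′ ≈ 15.1 W/m

Cylindrical conduction, so R = ln(r₂/r₁)/(2πkL) per layer, in series:
R_carbon steel pipe wall = ln(16.8/14)/(2π×44.4×1) = 6.535×10^-4 K/W
R_polyisocyanurate foam = ln(51.8/16.8)/(2π×0.027×1) = 6.637 K/W
R_aerogel blanket = ln(96.8/51.8)/(2π×0.015×1) = 6.634 K/W
R_outer film = 1/(h_o·2πr_oL) = 1/(19×2π×0.0968×1) = 0.08653 K/W
R_total = 13.36 K/W
Q = ΔT/R_total = 202/13.36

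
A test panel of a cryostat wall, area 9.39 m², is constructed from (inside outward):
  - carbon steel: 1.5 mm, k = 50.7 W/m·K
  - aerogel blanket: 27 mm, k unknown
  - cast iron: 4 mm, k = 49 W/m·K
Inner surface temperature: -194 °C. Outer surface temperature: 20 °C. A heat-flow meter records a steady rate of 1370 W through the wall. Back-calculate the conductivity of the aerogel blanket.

k ≈ 0.0184 W/(m·K)

Treating each layer as a thermal resistance in series:
R_carbon steel = L/(kA) = 0.0015/(50.7×9.39) = 3.151×10^-6 K/W
R_cast iron = L/(kA) = 0.004/(49×9.39) = 8.694×10^-6 K/W
Sum of known resistances R_other = 1.184×10^-5 K/W
Total R = ΔT/Q = 214/1370 = 0.1562 K/W
R_aerogel blanket = R_total − R_other = 0.1562 K/W
k = L/(R·A) = 0.027/(0.1562×9.39)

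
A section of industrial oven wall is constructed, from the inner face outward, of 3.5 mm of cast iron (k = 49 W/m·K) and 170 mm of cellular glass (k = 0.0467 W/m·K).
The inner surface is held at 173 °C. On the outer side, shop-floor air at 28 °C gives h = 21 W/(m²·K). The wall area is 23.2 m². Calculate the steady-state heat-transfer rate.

Q ≈ 912 W

Thermal resistances in series:
R_cast iron = L/(kA) = 0.0035/(49×23.2) = 3.079×10^-6 K/W
R_cellular glass = L/(kA) = 0.17/(0.0467×23.2) = 0.1569 K/W
R_outer film = 1/(h_o·A) = 1/(21×23.2) = 0.002053 K/W
R_total = 0.159 K/W
Q = ΔT / R_total = 145 / 0.159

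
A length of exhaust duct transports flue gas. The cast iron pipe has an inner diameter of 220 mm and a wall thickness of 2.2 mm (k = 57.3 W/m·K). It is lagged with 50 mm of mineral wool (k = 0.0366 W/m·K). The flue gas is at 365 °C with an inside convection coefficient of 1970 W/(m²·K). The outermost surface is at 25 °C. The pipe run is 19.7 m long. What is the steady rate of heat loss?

Q ≈ 4180 W

Cylindrical conduction, so R = ln(r₂/r₁)/(2πkL) per layer, in series:
R_inner film = 1/(h_i·2πr₁L) = 1/(1970×2π×0.11×19.7) = 3.728×10^-5 K/W
R_cast iron pipe wall = ln(112.2/110)/(2π×57.3×19.7) = 2.792×10^-6 K/W
R_mineral wool = ln(162.2/112.2)/(2π×0.0366×19.7) = 0.08135 K/W
R_total = 0.08139 K/W
Q = ΔT/R_total = 340/0.08139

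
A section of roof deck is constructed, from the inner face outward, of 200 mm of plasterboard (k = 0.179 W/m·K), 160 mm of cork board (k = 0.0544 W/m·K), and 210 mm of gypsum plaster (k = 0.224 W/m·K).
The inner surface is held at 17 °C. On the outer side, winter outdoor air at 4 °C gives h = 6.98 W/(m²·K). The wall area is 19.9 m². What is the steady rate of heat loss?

Q ≈ 50.3 W

Thermal resistances in series:
R_plasterboard = L/(kA) = 0.2/(0.179×19.9) = 0.05615 K/W
R_cork board = L/(kA) = 0.16/(0.0544×19.9) = 0.1478 K/W
R_gypsum plaster = L/(kA) = 0.21/(0.224×19.9) = 0.04711 K/W
R_outer film = 1/(h_o·A) = 1/(6.98×19.9) = 0.007199 K/W
R_total = 0.2583 K/W
Q = ΔT / R_total = 13 / 0.2583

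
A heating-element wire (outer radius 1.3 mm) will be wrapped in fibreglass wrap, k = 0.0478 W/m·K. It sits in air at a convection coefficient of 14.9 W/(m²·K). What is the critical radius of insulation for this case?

r_cr ≈ 3.21 mm

For a cylinder r_cr = k/h = 0.0478/14.9
r_cr = 3.21 mm; since the bare radius (1.3 mm) is below r_cr, adding a thin layer of insulation will *increase* heat loss.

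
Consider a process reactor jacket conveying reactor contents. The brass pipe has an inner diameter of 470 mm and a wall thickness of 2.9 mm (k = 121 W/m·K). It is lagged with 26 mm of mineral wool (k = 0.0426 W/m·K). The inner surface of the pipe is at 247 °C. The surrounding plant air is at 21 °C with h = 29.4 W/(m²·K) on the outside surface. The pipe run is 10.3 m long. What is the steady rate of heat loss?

Radial resistances (cylindrical: R_cond = ln(r_o/r_i)/(2πkL), R_conv = 1/(h·2πrL)):
R_brass pipe wall = ln(237.9/235)/(2π×121×10.3) = 1.566×10^-6 K/W
R_mineral wool = ln(263.9/237.9)/(2π×0.0426×10.3) = 0.03762 K/W
R_outer film = 1/(h_o·2πr_oL) = 1/(29.4×2π×0.2639×10.3) = 0.001992 K/W
R_total = 0.03961 K/W
Q = ΔT/R_total = 226/0.03961

Q ≈ 5700 W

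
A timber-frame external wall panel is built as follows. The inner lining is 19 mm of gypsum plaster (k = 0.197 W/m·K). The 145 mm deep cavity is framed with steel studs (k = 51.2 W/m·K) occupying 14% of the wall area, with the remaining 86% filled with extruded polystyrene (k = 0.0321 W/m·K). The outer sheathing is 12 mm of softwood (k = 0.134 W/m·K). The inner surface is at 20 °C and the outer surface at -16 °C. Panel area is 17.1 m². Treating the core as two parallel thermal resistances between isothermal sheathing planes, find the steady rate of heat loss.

Sheathing layers in series; stud and cavity paths in parallel between them.
R_inner = 0.019/(0.197×17.1) = 0.00564 K/W
R_stud  = 0.145/(51.2×0.14×17.1) = 0.001183 K/W
R_cav   = 0.145/(0.0321×0.86×17.1) = 0.3072 K/W
1/R_core = 1/R_stud + 1/R_cav → R_core = 0.001178 K/W
R_outer = 0.012/(0.134×17.1) = 0.005237 K/W
R_total = 0.01206 K/W
Q = ΔT/R_total = 36/0.01206

Q ≈ 2990 W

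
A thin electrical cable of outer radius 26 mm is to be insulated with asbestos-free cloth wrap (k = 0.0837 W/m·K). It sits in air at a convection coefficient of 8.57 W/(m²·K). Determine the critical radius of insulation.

r_cr ≈ 9.77 mm

For a cylinder r_cr = k/h = 0.0837/8.57
r_cr = 9.77 mm; since the bare radius (26 mm) is above r_cr, any added insulation will reduce heat loss.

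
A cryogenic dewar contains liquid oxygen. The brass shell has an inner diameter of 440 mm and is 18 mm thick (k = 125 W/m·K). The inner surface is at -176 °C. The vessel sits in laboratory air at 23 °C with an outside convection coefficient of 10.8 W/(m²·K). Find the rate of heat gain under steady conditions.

Q ≈ 1530 W

Spherical conduction: R = (1/r_in − 1/r_out)/(4πk) per layer; series-sum.
R_brass shell = (1/0.22 − 1/0.238)/(4π×125) = 2.189×10^-4 K/W
R_outer film = 1/(h·4πr_o²) = 1/(10.8×4π×0.238²) = 0.1301 K/W
R_total = 0.1303 K/W
Q = ΔT/R_total = 199/0.1303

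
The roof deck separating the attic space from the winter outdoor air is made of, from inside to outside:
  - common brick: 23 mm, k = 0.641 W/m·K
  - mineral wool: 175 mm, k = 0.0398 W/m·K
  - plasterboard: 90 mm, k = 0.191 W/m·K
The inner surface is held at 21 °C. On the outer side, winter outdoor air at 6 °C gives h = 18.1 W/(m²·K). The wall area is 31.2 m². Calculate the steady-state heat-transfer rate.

Q ≈ 94.4 W

Treating each layer as a thermal resistance in series:
R_common brick = L/(kA) = 0.023/(0.641×31.2) = 0.00115 K/W
R_mineral wool = L/(kA) = 0.175/(0.0398×31.2) = 0.1409 K/W
R_plasterboard = L/(kA) = 0.09/(0.191×31.2) = 0.0151 K/W
R_outer film = 1/(h_o·A) = 1/(18.1×31.2) = 0.001771 K/W
R_total = 0.159 K/W
Q = ΔT / R_total = 15 / 0.159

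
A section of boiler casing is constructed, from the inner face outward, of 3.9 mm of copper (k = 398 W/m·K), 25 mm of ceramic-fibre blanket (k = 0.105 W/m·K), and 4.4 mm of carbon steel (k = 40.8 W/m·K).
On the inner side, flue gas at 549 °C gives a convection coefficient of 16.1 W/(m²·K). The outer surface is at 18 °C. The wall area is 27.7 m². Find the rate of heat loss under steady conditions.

Q ≈ 49000 W

Thermal resistances in series:
R_inner film = 1/(h_i·A) = 1/(16.1×27.7) = 0.002242 K/W
R_copper = L/(kA) = 0.0039/(398×27.7) = 3.538×10^-7 K/W
R_ceramic-fibre blanket = L/(kA) = 0.025/(0.105×27.7) = 0.008595 K/W
R_carbon steel = L/(kA) = 0.0044/(40.8×27.7) = 3.893×10^-6 K/W
R_total = 0.01084 K/W
Q = ΔT / R_total = 531 / 0.01084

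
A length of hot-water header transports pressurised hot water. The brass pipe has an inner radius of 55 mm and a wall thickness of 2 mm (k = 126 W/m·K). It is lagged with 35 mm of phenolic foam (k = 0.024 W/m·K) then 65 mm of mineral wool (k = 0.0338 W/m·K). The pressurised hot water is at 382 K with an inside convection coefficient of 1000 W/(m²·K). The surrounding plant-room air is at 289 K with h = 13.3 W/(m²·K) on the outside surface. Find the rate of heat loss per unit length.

q′ ≈ 16.1 W/m

Radial resistances (cylindrical: R_cond = ln(r_o/r_i)/(2πkL), R_conv = 1/(h·2πrL)):
R_inner film = 1/(h_i·2πr₁L) = 1/(1000×2π×0.055×1) = 0.002894 K/W
R_brass pipe wall = ln(57/55)/(2π×126×1) = 4.512×10^-5 K/W
R_phenolic foam = ln(92/57)/(2π×0.024×1) = 3.175 K/W
R_mineral wool = ln(157/92)/(2π×0.0338×1) = 2.517 K/W
R_outer film = 1/(h_o·2πr_oL) = 1/(13.3×2π×0.157×1) = 0.07622 K/W
R_total = 5.77 K/W
Q = ΔT/R_total = 93/5.77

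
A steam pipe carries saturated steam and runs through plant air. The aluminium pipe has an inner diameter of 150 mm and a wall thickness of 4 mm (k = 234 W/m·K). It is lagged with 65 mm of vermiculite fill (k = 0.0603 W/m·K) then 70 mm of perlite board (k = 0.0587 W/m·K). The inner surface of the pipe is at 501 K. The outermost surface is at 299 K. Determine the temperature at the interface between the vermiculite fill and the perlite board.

T ≈ 381 K

For a radial system each layer contributes R = ln(r_out/r_in)/(2πkL); films add R = 1/(hA).
R_aluminium pipe wall = ln(79/75)/(2π×234×1) = 3.534×10^-5 K/W
R_vermiculite fill = ln(144/79)/(2π×0.0603×1) = 1.585 K/W
R_perlite board = ln(214/144)/(2π×0.0587×1) = 1.074 K/W
R_total = 2.659 K/W
Q = ΔT/R_total = 202/2.659
Q = 76 W/m
T_interface = T_inner − Q·ΣR(inner→interface) = 501 − 76×1.585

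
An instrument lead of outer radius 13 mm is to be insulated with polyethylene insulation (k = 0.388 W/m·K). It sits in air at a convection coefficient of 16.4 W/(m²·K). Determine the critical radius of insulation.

r_cr ≈ 23.7 mm

For a cylinder r_cr = k/h = 0.388/16.4
r_cr = 23.7 mm; since the bare radius (13 mm) is below r_cr, adding a thin layer of insulation will *increase* heat loss.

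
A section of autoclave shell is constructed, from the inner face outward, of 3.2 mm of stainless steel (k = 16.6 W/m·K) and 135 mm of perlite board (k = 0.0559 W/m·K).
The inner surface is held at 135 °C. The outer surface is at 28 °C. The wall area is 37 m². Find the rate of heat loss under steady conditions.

Q ≈ 1640 W

Series thermal resistances:
R_stainless steel = L/(kA) = 0.0032/(16.6×37) = 5.21×10^-6 K/W
R_perlite board = L/(kA) = 0.135/(0.0559×37) = 0.06527 K/W
R_total = 0.06528 K/W
Q = ΔT / R_total = 107 / 0.06528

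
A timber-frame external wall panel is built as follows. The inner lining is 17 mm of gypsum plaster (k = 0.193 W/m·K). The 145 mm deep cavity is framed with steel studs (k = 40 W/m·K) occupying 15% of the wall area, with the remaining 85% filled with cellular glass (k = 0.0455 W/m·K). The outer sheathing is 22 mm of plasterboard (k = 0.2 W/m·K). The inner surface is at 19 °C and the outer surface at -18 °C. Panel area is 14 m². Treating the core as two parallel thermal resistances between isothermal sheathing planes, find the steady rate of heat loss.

Q ≈ 2330 W

Sheathing layers in series; stud and cavity paths in parallel between them.
R_inner = 0.017/(0.193×14) = 0.006292 K/W
R_stud  = 0.145/(40×0.15×14) = 0.001726 K/W
R_cav   = 0.145/(0.0455×0.85×14) = 0.2678 K/W
1/R_core = 1/R_stud + 1/R_cav → R_core = 0.001715 K/W
R_outer = 0.022/(0.2×14) = 0.007857 K/W
R_total = 0.01586 K/W
Q = ΔT/R_total = 37/0.01586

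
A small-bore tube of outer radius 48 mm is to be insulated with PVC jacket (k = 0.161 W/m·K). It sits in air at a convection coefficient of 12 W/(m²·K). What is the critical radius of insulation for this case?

r_cr ≈ 13.4 mm

For a cylinder r_cr = k/h = 0.161/12
r_cr = 13.4 mm; since the bare radius (48 mm) is above r_cr, any added insulation will reduce heat loss.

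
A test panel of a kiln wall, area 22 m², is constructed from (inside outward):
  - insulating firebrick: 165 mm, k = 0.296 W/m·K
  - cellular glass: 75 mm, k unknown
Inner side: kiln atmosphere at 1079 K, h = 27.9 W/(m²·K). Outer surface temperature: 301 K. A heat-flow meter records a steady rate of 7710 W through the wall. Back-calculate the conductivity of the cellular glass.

Using the resistance-network approach (series):
R_inner film = 1/(h_i·A) = 1/(27.9×22) = 0.001629 K/W
R_insulating firebrick = L/(kA) = 0.165/(0.296×22) = 0.02534 K/W
Sum of known resistances R_other = 0.02697 K/W
Total R = ΔT/Q = 778/7710 = 0.1009 K/W
R_cellular glass = R_total − R_other = 0.07394 K/W
k = L/(R·A) = 0.075/(0.07394×22)

k ≈ 0.0461 W/(m·K)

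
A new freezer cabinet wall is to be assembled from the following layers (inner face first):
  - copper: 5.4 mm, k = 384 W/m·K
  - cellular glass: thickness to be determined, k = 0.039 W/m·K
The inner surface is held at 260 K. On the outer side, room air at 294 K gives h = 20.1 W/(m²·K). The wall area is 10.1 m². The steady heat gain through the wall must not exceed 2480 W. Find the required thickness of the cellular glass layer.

L ≈ 3.46 mm

Treating each layer as a thermal resistance in series:
R_copper = L/(kA) = 0.0054/(384×10.1) = 1.392×10^-6 K/W
R_outer film = 1/(h_o·A) = 1/(20.1×10.1) = 0.004926 K/W
Sum of the known resistances R_other = 0.004927 K/W
Required total resistance R_tot = ΔT/Q_allow = 34/2480 = 0.01371 K/W
R_cellular glass = R_tot − R_other = 0.008782 K/W
L = R·k·A = 0.008782×0.039×10.1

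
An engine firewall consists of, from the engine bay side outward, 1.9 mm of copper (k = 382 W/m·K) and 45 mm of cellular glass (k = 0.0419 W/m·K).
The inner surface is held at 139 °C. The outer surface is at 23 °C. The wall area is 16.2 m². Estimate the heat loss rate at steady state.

Using the resistance-network approach (series):
R_copper = L/(kA) = 0.0019/(382×16.2) = 3.07×10^-7 K/W
R_cellular glass = L/(kA) = 0.045/(0.0419×16.2) = 0.0663 K/W
R_total = 0.0663 K/W
Q = ΔT / R_total = 116 / 0.0663

Q ≈ 1750 W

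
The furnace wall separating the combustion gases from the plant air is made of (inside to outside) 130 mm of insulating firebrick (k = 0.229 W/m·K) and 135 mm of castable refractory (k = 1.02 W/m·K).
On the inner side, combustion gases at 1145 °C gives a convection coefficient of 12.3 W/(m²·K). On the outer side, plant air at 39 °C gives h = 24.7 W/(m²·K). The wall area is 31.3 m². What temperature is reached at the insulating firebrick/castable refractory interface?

Using the resistance-network approach (series):
R_inner film = 1/(h_i·A) = 1/(12.3×31.3) = 0.002597 K/W
R_insulating firebrick = L/(kA) = 0.13/(0.229×31.3) = 0.01814 K/W
R_castable refractory = L/(kA) = 0.135/(1.02×31.3) = 0.004229 K/W
R_outer film = 1/(h_o·A) = 1/(24.7×31.3) = 0.001293 K/W
R_total = 0.02626 K/W;  Q = ΔT/R_total = 1106/0.02626 = 42120 W
T_interface = T_inner − Q·ΣR(inner→interface) = 1145 − 42100×0.02073

T ≈ 272 °C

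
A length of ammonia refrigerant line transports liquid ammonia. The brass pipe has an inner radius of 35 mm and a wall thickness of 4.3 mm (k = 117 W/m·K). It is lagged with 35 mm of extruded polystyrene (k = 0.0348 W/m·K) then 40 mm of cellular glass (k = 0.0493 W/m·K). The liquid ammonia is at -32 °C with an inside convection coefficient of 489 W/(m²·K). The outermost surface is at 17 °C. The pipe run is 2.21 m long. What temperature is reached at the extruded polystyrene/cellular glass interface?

Cylindrical conduction, so R = ln(r₂/r₁)/(2πkL) per layer, in series:
R_inner film = 1/(h_i·2πr₁L) = 1/(489×2π×0.035×2.21) = 0.004208 K/W
R_brass pipe wall = ln(39.3/35)/(2π×117×2.21) = 7.132×10^-5 K/W
R_extruded polystyrene = ln(74.3/39.3)/(2π×0.0348×2.21) = 1.318 K/W
R_cellular glass = ln(114.3/74.3)/(2π×0.0493×2.21) = 0.6292 K/W
R_total = 1.951 K/W
Q = ΔT/R_total = 49/1.951
Q = 25.1 W
T_interface = T_inner + Q·ΣR(inner→interface) = -32 + 25.1×1.322

T ≈ 1.2 °C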